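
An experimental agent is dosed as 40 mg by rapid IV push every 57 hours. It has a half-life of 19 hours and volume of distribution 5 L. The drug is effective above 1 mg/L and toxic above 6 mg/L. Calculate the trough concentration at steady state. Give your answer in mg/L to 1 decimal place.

τ = 57 h = 3 half-lives, so f = (1/2)^3 = 0.125.
At steady state, R = 1/(1 − 0.125) = 8/7.
Single-dose peak C₀ = D/Vd = 40/5 = 8 mg/L.
Steady-state peak Cmax,ss = C₀·R = 8 × 8/7 ≈ 9.143 mg/L.
Steady-state trough Cmin,ss = Cmax,ss·f ≈ 9.143 × 0.125 ≈ 1.143 mg/L.
Trough 1.1 mg/L vs MEC 1 mg/L: adequate.

1.1 mg/L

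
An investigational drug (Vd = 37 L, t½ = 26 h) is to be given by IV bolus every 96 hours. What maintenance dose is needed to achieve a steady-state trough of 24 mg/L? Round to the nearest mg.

τ/t½ = 96/26 ≈ 3.6923, so f = (1/2)^(96/26) ≈ 0.077358.
Cmin,ss = (D/Vd)·f/(1−f), so D = Cmin,ss·Vd·(1−f)/f.
D = 24 × 37 × (1−f)/f ≈ 24 × 37 × 11.92691 ≈ 10591.10 mg.

10591 mg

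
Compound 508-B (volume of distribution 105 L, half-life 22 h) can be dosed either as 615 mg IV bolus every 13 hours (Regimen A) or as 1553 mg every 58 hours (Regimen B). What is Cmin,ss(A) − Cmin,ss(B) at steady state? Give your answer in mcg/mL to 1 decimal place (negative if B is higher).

8.7 mcg/mL

Regimen A: f = (1/2)^(13/22) ≈ 0.6639; Cmin,ss = (615/105)·f/(1−f) ≈ 11.570 mcg/mL.
Regimen B: f = (1/2)^(58/22) ≈ 0.1608; Cmin,ss = (1553/105)·f/(1−f) ≈ 2.834 mcg/mL.
Difference ≈ 11.570 − 2.834 ≈ 8.736 mcg/mL.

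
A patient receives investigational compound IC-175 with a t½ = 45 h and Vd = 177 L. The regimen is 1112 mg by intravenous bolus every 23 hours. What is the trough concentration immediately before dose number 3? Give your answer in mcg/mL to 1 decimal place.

f = (1/2)^(τ/t½) = (1/2)^(23/45) ≈ 0.7017.
C₀ = D/Vd = 1112/177 ≈ 6.282 mcg/mL.
Before the 3rd dose, 2 doses have been given. Superposition: Cmin = C₀·(f + f²).
≈ 6.282 × (0.7017 + 0.4924) ≈ 6.282 × 1.1941 ≈ 7.501 mcg/mL.

7.5 mcg/mL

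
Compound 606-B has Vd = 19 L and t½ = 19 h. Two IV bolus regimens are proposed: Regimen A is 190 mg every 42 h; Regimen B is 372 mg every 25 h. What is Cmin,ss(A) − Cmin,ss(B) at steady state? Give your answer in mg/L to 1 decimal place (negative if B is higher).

Regimen A: f = (1/2)^(42/19) ≈ 0.2161; Cmin,ss = (190/19)·f/(1−f) ≈ 2.757 mg/L.
Regimen B: f = (1/2)^(25/19) ≈ 0.4017; Cmin,ss = (372/19)·f/(1−f) ≈ 13.145 mg/L.
Difference ≈ 2.757 − 13.145 ≈ -10.388 mg/L.

-10.4 mg/L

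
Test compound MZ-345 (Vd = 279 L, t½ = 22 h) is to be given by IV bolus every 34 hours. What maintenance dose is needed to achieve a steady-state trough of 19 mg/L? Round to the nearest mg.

τ/t½ = 34/22 ≈ 1.5455, so f = (1/2)^(34/22) ≈ 0.342588.
Cmin,ss = (D/Vd)·f/(1−f), so D = Cmin,ss·Vd·(1−f)/f.
D = 19 × 279 × (1−f)/f ≈ 19 × 279 × 1.91896 ≈ 10172.41 mg.

10172 mg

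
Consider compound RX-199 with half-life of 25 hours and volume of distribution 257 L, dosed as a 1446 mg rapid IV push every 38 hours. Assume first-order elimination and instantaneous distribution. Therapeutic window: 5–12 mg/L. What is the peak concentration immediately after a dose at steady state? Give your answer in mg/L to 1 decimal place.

8.6 mg/L

k = ln2/t½ = ln2/25 ≈ 0.027726 h⁻¹; fraction remaining f = e^(−kτ) = e^(−0.027726×38) ≈ 0.3487.
Accumulation ratio R = 1/(1 − f) ≈ 1/0.6513 ≈ 1.5354.
Single-dose peak C₀ = D/Vd = 1446/257 ≈ 5.626 mg/L.
Cmax,ss = C₀/(1 − f) ≈ 5.626/0.6513 ≈ 8.638 mg/L.
Peak 8.6 mg/L vs MTC 12 mg/L: below toxic threshold.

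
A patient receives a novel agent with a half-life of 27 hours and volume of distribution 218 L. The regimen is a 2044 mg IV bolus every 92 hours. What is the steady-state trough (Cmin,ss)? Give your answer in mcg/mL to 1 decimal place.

k = ln2/t½ = ln2/27 ≈ 0.025672 h⁻¹; fraction remaining f = e^(−kτ) = e^(−0.025672×92) ≈ 0.0942.
Each bolus raises the concentration by D/Vd = 2044/218 ≈ 9.376 mcg/mL.
Steady-state trough Cmin,ss = C₀·f/(1−f) ≈ 9.376 × 0.0942/0.9058 ≈ 0.975 mcg/mL.

1.0 mcg/mL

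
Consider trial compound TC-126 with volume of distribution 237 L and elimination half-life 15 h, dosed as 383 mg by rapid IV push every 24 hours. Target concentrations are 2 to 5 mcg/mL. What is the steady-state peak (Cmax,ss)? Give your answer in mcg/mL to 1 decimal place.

2.4 mcg/mL

Over one 24-h interval, 24/15 ≈ 1.6 half-lives elapse, leaving f ≈ 0.3299 of each dose.
At steady state, accumulation factor R = 1/(1 − e^(−kτ)) ≈ 1.4923.
Single-dose peak C₀ = D/Vd = 383/237 ≈ 1.616 mcg/mL.
Steady-state peak Cmax,ss = C₀·R ≈ 1.616 × 1.4923 ≈ 2.412 mcg/mL.
Peak 2.4 mcg/mL vs MTC 5 mcg/mL: below toxic threshold.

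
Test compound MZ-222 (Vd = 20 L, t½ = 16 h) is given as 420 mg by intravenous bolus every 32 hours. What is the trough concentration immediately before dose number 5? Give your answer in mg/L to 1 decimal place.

7.0 mg/L

f = (1/2)^(τ/t½) = (1/2)^(32/16) ≈ 0.2500.
C₀ = D/Vd = 420/20 ≈ 21.000 mg/L.
Before the 5th dose, 4 doses have been given. Superposition: Cmin = C₀·(f + f² + … + f^4).
≈ 21.000 × (0.2500 + 0.0625 + 0.0156 + 0.0039) ≈ 21.000 × 0.3320 ≈ 6.972 mg/L.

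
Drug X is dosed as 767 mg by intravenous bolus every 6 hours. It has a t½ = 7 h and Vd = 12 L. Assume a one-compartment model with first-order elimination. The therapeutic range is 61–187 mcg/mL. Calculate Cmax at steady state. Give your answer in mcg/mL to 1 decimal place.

142.7 mcg/mL

τ/t½ = 6/7 ≈ 0.85714, so fraction remaining f = (1/2)^(6/7) ≈ 0.5520.
At steady state, accumulation factor R = 1/(1 − e^(−kτ)) ≈ 2.2321.
Each bolus raises the concentration by D/Vd = 767/12 ≈ 63.917 mcg/mL.
Steady-state peak Cmax,ss = C₀·R ≈ 63.917 × 2.2321 ≈ 142.669 mcg/mL.
Peak 142.7 mcg/mL vs MTC 187 mcg/mL: below toxic threshold.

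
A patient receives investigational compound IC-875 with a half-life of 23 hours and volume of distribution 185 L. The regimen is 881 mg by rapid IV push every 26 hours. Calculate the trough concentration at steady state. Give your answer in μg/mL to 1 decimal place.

τ/t½ = 26/23 ≈ 1.1304, so fraction remaining f = (1/2)^(26/23) ≈ 0.4568.
At steady state, accumulation factor R = 1/(1 − e^(−kτ)) ≈ 1.8409.
Each bolus raises the concentration by D/Vd = 881/185 ≈ 4.762 μg/mL.
Steady-state peak Cmax,ss = C₀·R ≈ 4.762 × 1.8409 ≈ 8.766 μg/mL.
Steady-state trough Cmin,ss = Cmax,ss·f ≈ 8.766 × 0.4568 ≈ 4.004 μg/mL.

4.0 μg/mL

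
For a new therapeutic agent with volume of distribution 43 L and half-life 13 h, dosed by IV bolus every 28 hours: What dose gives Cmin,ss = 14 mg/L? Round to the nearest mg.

τ/t½ = 28/13 ≈ 2.1538, so f = (1/2)^(28/13) ≈ 0.224713.
Cmin,ss = (D/Vd)·f/(1−f), so D = Cmin,ss·Vd·(1−f)/f.
D = 14 × 43 × (1−f)/f ≈ 14 × 43 × 3.45012 ≈ 2076.97 mg.

2077 mg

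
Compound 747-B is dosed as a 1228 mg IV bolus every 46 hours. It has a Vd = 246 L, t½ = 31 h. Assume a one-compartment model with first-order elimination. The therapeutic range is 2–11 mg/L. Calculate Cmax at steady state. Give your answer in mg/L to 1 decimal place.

7.8 mg/L

k = ln2/t½ = ln2/31 ≈ 0.022360 h⁻¹; fraction remaining f = e^(−kτ) = e^(−0.022360×46) ≈ 0.3575.
At steady state, accumulation factor R = 1/(1 − e^(−kτ)) ≈ 1.5564.
Single-dose peak C₀ = D/Vd = 1228/246 ≈ 4.992 mg/L.
Steady-state peak Cmax,ss = C₀·R ≈ 4.992 × 1.5564 ≈ 7.770 mg/L.
Peak 7.8 mg/L vs MTC 11 mg/L: below toxic threshold.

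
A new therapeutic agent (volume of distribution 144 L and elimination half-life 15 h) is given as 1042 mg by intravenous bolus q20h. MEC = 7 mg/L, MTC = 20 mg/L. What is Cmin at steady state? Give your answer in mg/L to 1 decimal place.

τ/t½ = 20/15 ≈ 1.3333, so fraction remaining f = (1/2)^(20/15) ≈ 0.3969.
At steady state, accumulation factor R = 1/(1 − e^(−kτ)) ≈ 1.6581.
Single-dose peak C₀ = D/Vd = 1042/144 ≈ 7.236 mg/L.
Cmax,ss = C₀/(1 − f) ≈ 7.236/0.6031 ≈ 11.998 mg/L.
Steady-state trough Cmin,ss = Cmax,ss·f ≈ 11.998 × 0.3969 ≈ 4.762 mg/L.
Trough 4.8 mg/L vs MEC 7 mg/L: subtherapeutic.

4.8 mg/L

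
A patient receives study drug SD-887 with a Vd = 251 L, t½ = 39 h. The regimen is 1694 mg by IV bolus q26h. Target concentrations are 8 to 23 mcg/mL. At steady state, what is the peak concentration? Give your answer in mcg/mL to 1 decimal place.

k = ln2/t½ = ln2/39 ≈ 0.017773 h⁻¹; fraction remaining f = e^(−kτ) = e^(−0.017773×26) ≈ 0.6300.
Accumulation ratio R = 1/(1 − f) ≈ 1/0.3700 ≈ 2.7027.
Single-dose peak C₀ = D/Vd = 1694/251 ≈ 6.749 mcg/mL.
Steady-state peak Cmax,ss = C₀·R ≈ 6.749 × 2.7027 ≈ 18.241 mcg/mL.
Peak 18.2 mcg/mL vs MTC 23 mcg/mL: below toxic threshold.

18.2 mcg/mL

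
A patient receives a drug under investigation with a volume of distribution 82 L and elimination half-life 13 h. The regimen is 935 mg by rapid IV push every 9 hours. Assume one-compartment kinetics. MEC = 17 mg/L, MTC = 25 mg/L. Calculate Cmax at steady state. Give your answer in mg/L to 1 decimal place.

τ/t½ = 9/13 ≈ 0.69231, so fraction remaining f = (1/2)^(9/13) ≈ 0.6189.
Accumulation ratio R = 1/(1 − f) ≈ 1/0.3811 ≈ 2.6240.
Single-dose peak C₀ = D/Vd = 935/82 ≈ 11.402 mg/L.
Cmax,ss = C₀/(1 − f) ≈ 11.402/0.3811 ≈ 29.919 mg/L.
Peak 29.9 mg/L vs MTC 25 mg/L: exceeds toxic threshold.

29.9 mg/L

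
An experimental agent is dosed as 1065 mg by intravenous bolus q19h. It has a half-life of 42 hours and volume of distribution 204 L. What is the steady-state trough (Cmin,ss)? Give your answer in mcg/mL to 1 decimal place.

14.2 mcg/mL

Over one 19-h interval, 19/42 ≈ 0.45238 half-lives elapse, leaving f ≈ 0.7308 of each dose.
Each bolus raises the concentration by D/Vd = 1065/204 ≈ 5.221 mcg/mL.
Steady-state trough Cmin,ss = C₀·f/(1−f) ≈ 5.221 × 0.7308/0.2692 ≈ 14.174 mcg/mL.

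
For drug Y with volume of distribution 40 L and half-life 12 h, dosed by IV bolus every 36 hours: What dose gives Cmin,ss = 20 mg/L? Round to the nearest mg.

5600 mg

τ/t½ = 36/12 ≈ 3, so f = (1/2)^(36/12) ≈ 0.125000.
Cmin,ss = (D/Vd)·f/(1−f), so D = Cmin,ss·Vd·(1−f)/f.
D = 20 × 40 × (1−f)/f ≈ 20 × 40 × 7.00000 ≈ 5600.00 mg.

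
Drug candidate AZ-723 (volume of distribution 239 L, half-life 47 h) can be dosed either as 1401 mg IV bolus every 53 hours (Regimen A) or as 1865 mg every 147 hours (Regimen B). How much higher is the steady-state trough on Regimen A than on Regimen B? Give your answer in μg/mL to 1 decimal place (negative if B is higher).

Regimen A: f = (1/2)^(53/47) ≈ 0.4577; Cmin,ss = (1401/239)·f/(1−f) ≈ 4.947 μg/mL.
Regimen B: f = (1/2)^(147/47) ≈ 0.1144; Cmin,ss = (1865/239)·f/(1−f) ≈ 1.008 μg/mL.
Difference ≈ 4.947 − 1.008 ≈ 3.939 μg/mL.

3.9 μg/mL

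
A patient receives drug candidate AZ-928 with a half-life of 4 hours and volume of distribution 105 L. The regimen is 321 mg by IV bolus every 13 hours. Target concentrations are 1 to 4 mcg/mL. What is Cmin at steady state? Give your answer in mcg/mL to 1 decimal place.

τ/t½ = 13/4 ≈ 3.25, so fraction remaining f = (1/2)^(13/4) ≈ 0.1051.
Accumulation ratio R = 1/(1 − f) ≈ 1/0.8949 ≈ 1.1174.
Single-dose peak C₀ = D/Vd = 321/105 ≈ 3.057 mcg/mL.
Steady-state peak Cmax,ss = C₀·R ≈ 3.057 × 1.1174 ≈ 3.416 mcg/mL.
One interval later, Cmin,ss = Cmax,ss·e^(−kτ) ≈ 3.416 × 0.1051 ≈ 0.359 mcg/mL.
Trough 0.4 mcg/mL vs MEC 1 mcg/mL: subtherapeutic.

0.4 mcg/mL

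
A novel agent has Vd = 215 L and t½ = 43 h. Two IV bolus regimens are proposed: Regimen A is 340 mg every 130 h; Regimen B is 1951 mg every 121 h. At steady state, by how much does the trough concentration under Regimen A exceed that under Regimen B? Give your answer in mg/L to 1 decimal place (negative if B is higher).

Regimen A: f = (1/2)^(130/43) ≈ 0.1230; Cmin,ss = (340/215)·f/(1−f) ≈ 0.222 mg/L.
Regimen B: f = (1/2)^(121/43) ≈ 0.1422; Cmin,ss = (1951/215)·f/(1−f) ≈ 1.504 mg/L.
Difference ≈ 0.222 − 1.504 ≈ -1.282 mg/L.

-1.3 mg/L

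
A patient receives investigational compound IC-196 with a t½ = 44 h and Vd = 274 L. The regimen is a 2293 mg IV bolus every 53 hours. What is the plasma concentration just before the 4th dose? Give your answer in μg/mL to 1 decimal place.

5.9 μg/mL

f = (1/2)^(τ/t½) = (1/2)^(53/44) ≈ 0.4339.
C₀ = D/Vd = 2293/274 ≈ 8.369 μg/mL.
Before the 4th dose, 3 doses have been given. Superposition: Cmin = C₀·(f + f² + … + f^3).
≈ 8.369 × (0.4339 + 0.1883 + 0.0817) ≈ 8.369 × 0.7039 ≈ 5.891 μg/mL.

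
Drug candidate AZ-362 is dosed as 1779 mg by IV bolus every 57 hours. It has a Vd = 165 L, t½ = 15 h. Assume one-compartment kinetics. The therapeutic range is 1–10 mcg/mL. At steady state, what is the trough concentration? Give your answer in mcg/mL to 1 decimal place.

τ/t½ = 57/15 ≈ 3.8, so fraction remaining f = (1/2)^(57/15) ≈ 0.0718.
Single-dose peak C₀ = D/Vd = 1779/165 ≈ 10.782 mcg/mL.
Steady-state trough Cmin,ss = C₀·f/(1−f) ≈ 10.782 × 0.0718/0.9282 ≈ 0.834 mcg/mL.
Trough 0.8 mcg/mL vs MEC 1 mcg/mL: subtherapeutic.

0.8 mcg/mL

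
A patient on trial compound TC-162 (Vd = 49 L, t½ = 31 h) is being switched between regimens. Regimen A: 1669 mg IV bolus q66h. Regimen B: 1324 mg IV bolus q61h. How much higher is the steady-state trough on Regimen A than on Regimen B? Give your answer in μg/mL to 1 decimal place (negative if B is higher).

0.8 μg/mL

Regimen A: f = (1/2)^(66/31) ≈ 0.2286; Cmin,ss = (1669/49)·f/(1−f) ≈ 10.094 μg/mL.
Regimen B: f = (1/2)^(61/31) ≈ 0.2557; Cmin,ss = (1324/49)·f/(1−f) ≈ 9.283 μg/mL.
Difference ≈ 10.094 − 9.283 ≈ 0.811 μg/mL.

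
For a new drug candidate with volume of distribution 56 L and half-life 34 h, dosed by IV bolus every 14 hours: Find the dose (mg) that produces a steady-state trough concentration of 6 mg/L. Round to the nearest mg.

τ/t½ = 14/34 ≈ 0.41176, so f = (1/2)^(14/34) ≈ 0.751703.
Cmin,ss = (D/Vd)·f/(1−f), so D = Cmin,ss·Vd·(1−f)/f.
D = 6 × 56 × (1−f)/f ≈ 6 × 56 × 0.33031 ≈ 110.98 mg.

111 mg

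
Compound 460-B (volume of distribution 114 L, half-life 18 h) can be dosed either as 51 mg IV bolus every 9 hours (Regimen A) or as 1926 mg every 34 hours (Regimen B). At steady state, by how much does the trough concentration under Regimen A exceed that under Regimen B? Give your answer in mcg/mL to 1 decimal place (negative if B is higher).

-5.2 mcg/mL

Regimen A: f = (1/2)^(9/18) ≈ 0.7071; Cmin,ss = (51/114)·f/(1−f) ≈ 1.080 mcg/mL.
Regimen B: f = (1/2)^(34/18) ≈ 0.2700; Cmin,ss = (1926/114)·f/(1−f) ≈ 6.249 mcg/mL.
Difference ≈ 1.080 − 6.249 ≈ -5.169 mcg/mL.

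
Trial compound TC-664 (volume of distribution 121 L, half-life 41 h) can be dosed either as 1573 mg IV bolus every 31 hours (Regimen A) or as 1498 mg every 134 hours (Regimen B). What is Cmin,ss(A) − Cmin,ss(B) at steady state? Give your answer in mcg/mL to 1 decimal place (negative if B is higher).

17.4 mcg/mL

Regimen A: f = (1/2)^(31/41) ≈ 0.5921; Cmin,ss = (1573/121)·f/(1−f) ≈ 18.871 mcg/mL.
Regimen B: f = (1/2)^(134/41) ≈ 0.1038; Cmin,ss = (1498/121)·f/(1−f) ≈ 1.434 mcg/mL.
Difference ≈ 18.871 − 1.434 ≈ 17.437 mcg/mL.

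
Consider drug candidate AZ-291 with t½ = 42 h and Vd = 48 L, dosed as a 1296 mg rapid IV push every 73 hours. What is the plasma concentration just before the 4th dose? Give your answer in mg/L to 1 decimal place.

11.2 mg/L

f = (1/2)^(τ/t½) = (1/2)^(73/42) ≈ 0.2998.
C₀ = D/Vd = 1296/48 ≈ 27.000 mg/L.
Before the 4th dose, 3 doses have been given. Superposition: Cmin = C₀·(f + f² + … + f^3).
≈ 27.000 × (0.2998 + 0.0899 + 0.0269) ≈ 27.000 × 0.4166 ≈ 11.248 mg/L.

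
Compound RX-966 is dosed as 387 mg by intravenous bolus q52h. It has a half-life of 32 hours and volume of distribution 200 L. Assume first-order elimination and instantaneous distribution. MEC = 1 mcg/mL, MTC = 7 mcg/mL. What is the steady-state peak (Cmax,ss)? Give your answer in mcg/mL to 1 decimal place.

2.9 mcg/mL

Over one 52-h interval, 52/32 ≈ 1.625 half-lives elapse, leaving f ≈ 0.3242 of each dose.
At steady state, accumulation factor R = 1/(1 − e^(−kτ)) ≈ 1.4797.
Each bolus raises the concentration by D/Vd = 387/200 ≈ 1.935 mcg/mL.
Steady-state peak Cmax,ss = C₀·R ≈ 1.935 × 1.4797 ≈ 2.863 mcg/mL.
Peak 2.9 mcg/mL vs MTC 7 mcg/mL: below toxic threshold.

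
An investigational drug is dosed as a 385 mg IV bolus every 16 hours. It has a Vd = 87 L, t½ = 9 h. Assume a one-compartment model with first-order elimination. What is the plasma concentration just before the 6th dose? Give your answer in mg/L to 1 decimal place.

1.8 mg/L

f = (1/2)^(τ/t½) = (1/2)^(16/9) ≈ 0.2916.
C₀ = D/Vd = 385/87 ≈ 4.425 mg/L.
Before the 6th dose, 5 doses have been given. Superposition: Cmin = C₀·(f + f² + … + f^5).
≈ 4.425 × (0.2916 + 0.0850 + 0.0248 + 0.0072 + 0.0021) ≈ 4.425 × 0.4107 ≈ 1.817 mg/L.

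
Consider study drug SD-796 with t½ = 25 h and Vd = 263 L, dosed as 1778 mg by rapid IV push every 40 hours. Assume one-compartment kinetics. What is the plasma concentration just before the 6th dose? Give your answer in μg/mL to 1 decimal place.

f = (1/2)^(τ/t½) = (1/2)^(40/25) ≈ 0.3299.
C₀ = D/Vd = 1778/263 ≈ 6.760 μg/mL.
Before the 6th dose, 5 doses have been given. Superposition: Cmin = C₀·(f + f² + … + f^5).
≈ 6.760 × (0.3299 + 0.1088 + 0.0359 + 0.0118 + 0.0039) ≈ 6.760 × 0.4903 ≈ 3.314 μg/mL.

3.3 μg/mL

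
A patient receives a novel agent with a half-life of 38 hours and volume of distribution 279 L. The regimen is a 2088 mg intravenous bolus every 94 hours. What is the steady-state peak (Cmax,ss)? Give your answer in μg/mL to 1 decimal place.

τ/t½ = 94/38 ≈ 2.4737, so fraction remaining f = (1/2)^(94/38) ≈ 0.1800.
At steady state, accumulation factor R = 1/(1 − e^(−kτ)) ≈ 1.2195.
Each bolus raises the concentration by D/Vd = 2088/279 ≈ 7.484 μg/mL.
Steady-state peak Cmax,ss = C₀·R ≈ 7.484 × 1.2195 ≈ 9.127 μg/mL.

9.1 μg/mL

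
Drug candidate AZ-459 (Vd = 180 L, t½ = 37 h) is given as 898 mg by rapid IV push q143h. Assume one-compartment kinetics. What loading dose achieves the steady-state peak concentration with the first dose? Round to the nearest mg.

f = (1/2)^(143/37) ≈ 0.068637; accumulation ratio R = 1/(1−f) ≈ 1.07370.
Loading dose to hit Cmax,ss on first dose: D_load = D_maint·R ≈ 898 × 1.07370 ≈ 964.18 mg.

964 mg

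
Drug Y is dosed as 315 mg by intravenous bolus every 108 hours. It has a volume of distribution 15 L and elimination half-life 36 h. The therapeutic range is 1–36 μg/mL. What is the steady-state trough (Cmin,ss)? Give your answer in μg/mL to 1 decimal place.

τ = 108 h = 3 half-lives, so f = (1/2)^3 = 0.125.
Accumulation ratio R = 1/(1 − f) = 1/0.875 = 8/7.
Single-dose peak C₀ = D/Vd = 315/15 = 21 μg/mL.
Steady-state peak Cmax,ss = C₀·R = 21 × 8/7 ≈ 24.000 μg/mL.
Steady-state trough Cmin,ss = Cmax,ss·f ≈ 24.000 × 0.125 ≈ 3.000 μg/mL.
Trough 3.0 μg/mL vs MEC 1 μg/mL: adequate.

3.0 μg/mL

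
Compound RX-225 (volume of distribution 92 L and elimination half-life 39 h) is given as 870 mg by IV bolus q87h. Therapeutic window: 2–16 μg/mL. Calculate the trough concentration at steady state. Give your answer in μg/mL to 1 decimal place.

Over one 87-h interval, 87/39 ≈ 2.2308 half-lives elapse, leaving f ≈ 0.2130 of each dose.
Single-dose peak C₀ = D/Vd = 870/92 ≈ 9.457 μg/mL.
Steady-state trough Cmin,ss = C₀·f/(1−f) ≈ 9.457 × 0.2130/0.7870 ≈ 2.560 μg/mL.
Trough 2.6 μg/mL vs MEC 2 μg/mL: adequate.

2.6 μg/mL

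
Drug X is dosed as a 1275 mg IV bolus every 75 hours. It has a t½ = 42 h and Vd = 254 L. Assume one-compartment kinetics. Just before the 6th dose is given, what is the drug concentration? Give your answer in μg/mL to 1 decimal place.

2.0 μg/mL

f = (1/2)^(τ/t½) = (1/2)^(75/42) ≈ 0.2900.
C₀ = D/Vd = 1275/254 ≈ 5.020 μg/mL.
Before the 6th dose, 5 doses have been given. Superposition: Cmin = C₀·(f + f² + … + f^5).
≈ 5.020 × (0.2900 + 0.0841 + 0.0244 + 0.0071 + 0.0021) ≈ 5.020 × 0.4077 ≈ 2.047 μg/mL.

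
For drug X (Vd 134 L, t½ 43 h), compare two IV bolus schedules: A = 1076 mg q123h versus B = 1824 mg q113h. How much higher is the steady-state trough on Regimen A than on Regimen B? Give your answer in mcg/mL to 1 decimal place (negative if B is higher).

-1.3 mcg/mL

Regimen A: f = (1/2)^(123/43) ≈ 0.1377; Cmin,ss = (1076/134)·f/(1−f) ≈ 1.282 mcg/mL.
Regimen B: f = (1/2)^(113/43) ≈ 0.1618; Cmin,ss = (1824/134)·f/(1−f) ≈ 2.628 mcg/mL.
Difference ≈ 1.282 − 2.628 ≈ -1.346 mcg/mL.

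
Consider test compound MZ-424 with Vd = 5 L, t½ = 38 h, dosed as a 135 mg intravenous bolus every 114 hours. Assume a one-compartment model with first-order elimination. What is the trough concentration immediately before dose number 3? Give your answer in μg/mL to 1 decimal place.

f = (1/2)^(τ/t½) = (1/2)^(114/38) ≈ 0.1250.
C₀ = D/Vd = 135/5 ≈ 27.000 μg/mL.
Before the 3rd dose, 2 doses have been given. Superposition: Cmin = C₀·(f + f²).
≈ 27.000 × (0.1250 + 0.0156) ≈ 27.000 × 0.1406 ≈ 3.796 μg/mL.

3.8 μg/mL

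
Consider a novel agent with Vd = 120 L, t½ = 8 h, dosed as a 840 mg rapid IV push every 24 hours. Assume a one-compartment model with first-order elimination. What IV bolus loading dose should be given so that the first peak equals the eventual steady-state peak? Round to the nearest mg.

f = (1/2)^(24/8) ≈ 0.125000; accumulation ratio R = 1/(1−f) ≈ 1.14286.
Loading dose to hit Cmax,ss on first dose: D_load = D_maint·R ≈ 840 × 1.14286 ≈ 960.00 mg.

960 mg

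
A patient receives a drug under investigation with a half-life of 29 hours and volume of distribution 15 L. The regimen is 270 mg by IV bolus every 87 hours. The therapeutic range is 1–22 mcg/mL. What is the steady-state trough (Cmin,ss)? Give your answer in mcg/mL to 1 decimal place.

The dosing interval is 3 half-lives, so f = 2^(−3) = 0.125.
At steady state, R = 1/(1 − 0.125) = 8/7.
Single-dose peak C₀ = D/Vd = 270/15 = 18 mcg/mL.
Steady-state peak Cmax,ss = C₀·R = 18 × 8/7 ≈ 20.571 mcg/mL.
Steady-state trough Cmin,ss = Cmax,ss·f ≈ 20.571 × 0.125 ≈ 2.571 mcg/mL.
Trough 2.6 mcg/mL vs MEC 1 mcg/mL: adequate.

2.6 mcg/mL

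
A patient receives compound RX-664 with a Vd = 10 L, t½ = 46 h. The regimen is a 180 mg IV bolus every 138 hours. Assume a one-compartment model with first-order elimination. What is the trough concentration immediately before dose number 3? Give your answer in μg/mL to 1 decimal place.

2.5 μg/mL

f = (1/2)^(τ/t½) = (1/2)^(138/46) ≈ 0.1250.
C₀ = D/Vd = 180/10 ≈ 18.000 μg/mL.
Before the 3rd dose, 2 doses have been given. Superposition: Cmin = C₀·(f + f²).
≈ 18.000 × (0.1250 + 0.0156) ≈ 18.000 × 0.1406 ≈ 2.531 μg/mL.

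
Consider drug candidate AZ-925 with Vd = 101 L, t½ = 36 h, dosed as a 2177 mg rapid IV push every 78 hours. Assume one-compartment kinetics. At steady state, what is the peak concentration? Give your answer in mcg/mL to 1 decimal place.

Over one 78-h interval, 78/36 ≈ 2.1667 half-lives elapse, leaving f ≈ 0.2227 of each dose.
Accumulation ratio R = 1/(1 − f) ≈ 1/0.7773 ≈ 1.2865.
Single-dose peak C₀ = D/Vd = 2177/101 ≈ 21.554 mcg/mL.
Steady-state peak Cmax,ss = C₀·R ≈ 21.554 × 1.2865 ≈ 27.729 mcg/mL.

27.7 mcg/mL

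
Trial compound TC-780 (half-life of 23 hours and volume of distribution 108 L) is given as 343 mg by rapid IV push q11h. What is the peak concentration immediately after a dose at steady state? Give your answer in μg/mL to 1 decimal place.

Over one 11-h interval, 11/23 ≈ 0.47826 half-lives elapse, leaving f ≈ 0.7178 of each dose.
At steady state, accumulation factor R = 1/(1 − e^(−kτ)) ≈ 3.5436.
Each bolus raises the concentration by D/Vd = 343/108 ≈ 3.176 μg/mL.
Steady-state peak Cmax,ss = C₀·R ≈ 3.176 × 3.5436 ≈ 11.254 μg/mL.

11.3 μg/mL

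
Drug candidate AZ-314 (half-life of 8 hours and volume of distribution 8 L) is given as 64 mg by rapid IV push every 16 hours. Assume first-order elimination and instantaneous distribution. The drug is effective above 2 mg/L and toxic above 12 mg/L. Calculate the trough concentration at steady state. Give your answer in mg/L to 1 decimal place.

τ = 16 h = 2 half-lives, so f = (1/2)^2 = 0.25.
At steady state, R = 1/(1 − 0.25) = 4/3.
Single-dose peak C₀ = D/Vd = 64/8 = 8 mg/L.
Steady-state peak Cmax,ss = C₀·R = 8 × 4/3 ≈ 10.667 mg/L.
Steady-state trough Cmin,ss = Cmax,ss·f ≈ 10.667 × 0.25 ≈ 2.667 mg/L.
Trough 2.7 mg/L vs MEC 2 mg/L: adequate.

2.7 mg/L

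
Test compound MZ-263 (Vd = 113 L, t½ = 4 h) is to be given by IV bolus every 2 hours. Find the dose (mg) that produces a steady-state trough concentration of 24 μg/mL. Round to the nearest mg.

τ/t½ = 2/4 ≈ 0.5, so f = (1/2)^(2/4) ≈ 0.707107.
Cmin,ss = (D/Vd)·f/(1−f), so D = Cmin,ss·Vd·(1−f)/f.
D = 24 × 113 × (1−f)/f ≈ 24 × 113 × 0.41421 ≈ 1123.34 mg.

1123 mg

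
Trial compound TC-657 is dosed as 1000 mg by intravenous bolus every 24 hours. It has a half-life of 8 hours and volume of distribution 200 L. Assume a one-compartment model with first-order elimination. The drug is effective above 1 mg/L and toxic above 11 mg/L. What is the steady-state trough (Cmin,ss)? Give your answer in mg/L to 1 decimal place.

The dosing interval is 3 half-lives, so f = 2^(−3) = 0.125.
Accumulation ratio R = 1/(1 − f) = 1/0.875 = 8/7.
Single-dose peak C₀ = D/Vd = 1000/200 = 5 mg/L.
Steady-state peak Cmax,ss = C₀·R = 5 × 8/7 ≈ 5.714 mg/L.
Steady-state trough Cmin,ss = Cmax,ss·f ≈ 5.714 × 0.125 ≈ 0.714 mg/L.
Trough 0.7 mg/L vs MEC 1 mg/L: subtherapeutic.

0.7 mg/L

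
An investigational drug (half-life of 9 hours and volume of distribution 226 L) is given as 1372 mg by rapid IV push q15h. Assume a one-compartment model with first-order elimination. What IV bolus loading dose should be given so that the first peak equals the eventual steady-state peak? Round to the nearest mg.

2003 mg

f = (1/2)^(15/9) ≈ 0.314980; accumulation ratio R = 1/(1−f) ≈ 1.45981.
Loading dose to hit Cmax,ss on first dose: D_load = D_maint·R ≈ 1372 × 1.45981 ≈ 2002.86 mg.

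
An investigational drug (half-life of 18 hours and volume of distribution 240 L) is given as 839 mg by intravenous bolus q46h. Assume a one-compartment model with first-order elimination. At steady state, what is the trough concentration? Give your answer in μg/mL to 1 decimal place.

0.7 μg/mL

Over one 46-h interval, 46/18 ≈ 2.5556 half-lives elapse, leaving f ≈ 0.1701 of each dose.
At steady state, accumulation factor R = 1/(1 − e^(−kτ)) ≈ 1.2050.
Each bolus raises the concentration by D/Vd = 839/240 ≈ 3.496 μg/mL.
Steady-state peak Cmax,ss = C₀·R ≈ 3.496 × 1.2050 ≈ 4.213 μg/mL.
One interval later, Cmin,ss = Cmax,ss·e^(−kτ) ≈ 4.213 × 0.1701 ≈ 0.717 μg/mL.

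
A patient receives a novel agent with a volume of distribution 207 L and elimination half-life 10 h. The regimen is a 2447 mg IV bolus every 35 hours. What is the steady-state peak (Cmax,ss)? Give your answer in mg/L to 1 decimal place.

13.0 mg/L

k = ln2/t½ = ln2/10 ≈ 0.069315 h⁻¹; fraction remaining f = e^(−kτ) = e^(−0.069315×35) ≈ 0.0884.
At steady state, accumulation factor R = 1/(1 − e^(−kτ)) ≈ 1.0970.
Each bolus raises the concentration by D/Vd = 2447/207 ≈ 11.821 mg/L.
Cmax,ss = C₀/(1 − f) ≈ 11.821/0.9116 ≈ 12.967 mg/L.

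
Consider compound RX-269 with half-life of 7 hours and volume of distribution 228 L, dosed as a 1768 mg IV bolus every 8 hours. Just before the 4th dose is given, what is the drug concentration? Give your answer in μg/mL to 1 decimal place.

f = (1/2)^(τ/t½) = (1/2)^(8/7) ≈ 0.4529.
C₀ = D/Vd = 1768/228 ≈ 7.754 μg/mL.
Before the 4th dose, 3 doses have been given. Superposition: Cmin = C₀·(f + f² + … + f^3).
≈ 7.754 × (0.4529 + 0.2051 + 0.0929) ≈ 7.754 × 0.7509 ≈ 5.822 μg/mL.

5.8 μg/mL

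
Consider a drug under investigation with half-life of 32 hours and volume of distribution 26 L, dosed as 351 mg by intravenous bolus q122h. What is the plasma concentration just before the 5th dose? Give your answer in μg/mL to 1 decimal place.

f = (1/2)^(τ/t½) = (1/2)^(122/32) ≈ 0.0712.
C₀ = D/Vd = 351/26 ≈ 13.500 μg/mL.
Before the 5th dose, 4 doses have been given. Superposition: Cmin = C₀·(f + f² + … + f^4).
≈ 13.500 × (0.0712 + 0.0051 + 0.0004 + 0.0000) ≈ 13.500 × 0.0767 ≈ 1.035 μg/mL.

1.0 μg/mL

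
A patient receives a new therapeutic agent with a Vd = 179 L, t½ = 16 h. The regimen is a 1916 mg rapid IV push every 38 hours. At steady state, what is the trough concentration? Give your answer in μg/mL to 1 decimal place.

2.6 μg/mL

Over one 38-h interval, 38/16 ≈ 2.375 half-lives elapse, leaving f ≈ 0.1928 of each dose.
Single-dose peak C₀ = D/Vd = 1916/179 ≈ 10.704 μg/mL.
Steady-state trough Cmin,ss = C₀·f/(1−f) ≈ 10.704 × 0.1928/0.8072 ≈ 2.557 μg/mL.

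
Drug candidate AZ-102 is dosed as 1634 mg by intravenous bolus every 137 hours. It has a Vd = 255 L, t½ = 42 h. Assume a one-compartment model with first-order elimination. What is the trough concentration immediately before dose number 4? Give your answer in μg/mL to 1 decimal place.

0.7 μg/mL

f = (1/2)^(τ/t½) = (1/2)^(137/42) ≈ 0.1042.
C₀ = D/Vd = 1634/255 ≈ 6.408 μg/mL.
Before the 4th dose, 3 doses have been given. Superposition: Cmin = C₀·(f + f² + … + f^3).
≈ 6.408 × (0.1042 + 0.0109 + 0.0011) ≈ 6.408 × 0.1162 ≈ 0.745 μg/mL.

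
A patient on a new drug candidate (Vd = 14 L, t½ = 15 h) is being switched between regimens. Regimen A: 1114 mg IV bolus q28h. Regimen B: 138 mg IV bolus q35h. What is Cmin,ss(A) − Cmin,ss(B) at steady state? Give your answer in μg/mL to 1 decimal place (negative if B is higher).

Regimen A: f = (1/2)^(28/15) ≈ 0.2742; Cmin,ss = (1114/14)·f/(1−f) ≈ 30.061 μg/mL.
Regimen B: f = (1/2)^(35/15) ≈ 0.1984; Cmin,ss = (138/14)·f/(1−f) ≈ 2.440 μg/mL.
Difference ≈ 30.061 − 2.440 ≈ 27.621 μg/mL.

27.6 μg/mL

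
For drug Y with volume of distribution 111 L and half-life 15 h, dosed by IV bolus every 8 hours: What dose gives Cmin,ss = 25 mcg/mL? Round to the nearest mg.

1241 mg

τ/t½ = 8/15 ≈ 0.53333, so f = (1/2)^(8/15) ≈ 0.690956.
Cmin,ss = (D/Vd)·f/(1−f), so D = Cmin,ss·Vd·(1−f)/f.
D = 25 × 111 × (1−f)/f ≈ 25 × 111 × 0.44727 ≈ 1241.17 mg.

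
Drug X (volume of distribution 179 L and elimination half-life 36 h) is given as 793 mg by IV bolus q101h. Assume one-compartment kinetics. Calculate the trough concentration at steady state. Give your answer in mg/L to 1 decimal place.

0.7 mg/L

Over one 101-h interval, 101/36 ≈ 2.8056 half-lives elapse, leaving f ≈ 0.1430 of each dose.
At steady state, accumulation factor R = 1/(1 − e^(−kτ)) ≈ 1.1669.
Each bolus raises the concentration by D/Vd = 793/179 ≈ 4.430 mg/L.
Steady-state peak Cmax,ss = C₀·R ≈ 4.430 × 1.1669 ≈ 5.169 mg/L.
One interval later, Cmin,ss = Cmax,ss·e^(−kτ) ≈ 5.169 × 0.1430 ≈ 0.739 mg/L.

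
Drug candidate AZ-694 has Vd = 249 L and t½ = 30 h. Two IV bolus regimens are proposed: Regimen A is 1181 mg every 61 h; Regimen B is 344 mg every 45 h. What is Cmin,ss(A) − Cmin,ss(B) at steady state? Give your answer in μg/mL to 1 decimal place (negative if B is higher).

0.8 μg/mL

Regimen A: f = (1/2)^(61/30) ≈ 0.2443; Cmin,ss = (1181/249)·f/(1−f) ≈ 1.533 μg/mL.
Regimen B: f = (1/2)^(45/30) ≈ 0.3536; Cmin,ss = (344/249)·f/(1−f) ≈ 0.756 μg/mL.
Difference ≈ 1.533 − 0.756 ≈ 0.777 μg/mL.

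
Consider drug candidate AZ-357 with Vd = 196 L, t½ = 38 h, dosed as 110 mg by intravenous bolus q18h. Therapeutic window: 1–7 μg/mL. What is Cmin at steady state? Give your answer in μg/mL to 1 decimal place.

Over one 18-h interval, 18/38 ≈ 0.47368 half-lives elapse, leaving f ≈ 0.7201 of each dose.
Single-dose peak C₀ = D/Vd = 110/196 ≈ 0.561 μg/mL.
Steady-state trough Cmin,ss = C₀·f/(1−f) ≈ 0.561 × 0.7201/0.2799 ≈ 1.443 μg/mL.
Trough 1.4 μg/mL vs MEC 1 μg/mL: adequate.

1.4 μg/mL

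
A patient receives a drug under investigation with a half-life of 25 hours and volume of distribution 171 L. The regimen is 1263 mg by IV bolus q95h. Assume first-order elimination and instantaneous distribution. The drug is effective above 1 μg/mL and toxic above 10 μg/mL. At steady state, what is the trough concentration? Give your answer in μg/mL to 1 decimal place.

0.6 μg/mL

Over one 95-h interval, 95/25 ≈ 3.8 half-lives elapse, leaving f ≈ 0.0718 of each dose.
Accumulation ratio R = 1/(1 − f) ≈ 1/0.9282 ≈ 1.0774.
Each bolus raises the concentration by D/Vd = 1263/171 ≈ 7.386 μg/mL.
Steady-state peak Cmax,ss = C₀·R ≈ 7.386 × 1.0774 ≈ 7.958 μg/mL.
Steady-state trough Cmin,ss = Cmax,ss·f ≈ 7.958 × 0.0718 ≈ 0.571 μg/mL.
Trough 0.6 μg/mL vs MEC 1 μg/mL: subtherapeutic.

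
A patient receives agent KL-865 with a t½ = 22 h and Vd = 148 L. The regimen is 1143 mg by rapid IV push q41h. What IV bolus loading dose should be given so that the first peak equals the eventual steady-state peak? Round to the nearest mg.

f = (1/2)^(41/22) ≈ 0.274783; accumulation ratio R = 1/(1−f) ≈ 1.37890.
Loading dose to hit Cmax,ss on first dose: D_load = D_maint·R ≈ 1143 × 1.37890 ≈ 1576.08 mg.

1576 mg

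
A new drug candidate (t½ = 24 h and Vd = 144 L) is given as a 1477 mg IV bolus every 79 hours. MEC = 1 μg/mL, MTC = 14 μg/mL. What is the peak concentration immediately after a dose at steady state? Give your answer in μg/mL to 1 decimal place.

11.4 μg/mL

k = ln2/t½ = ln2/24 ≈ 0.028881 h⁻¹; fraction remaining f = e^(−kτ) = e^(−0.028881×79) ≈ 0.1021.
At steady state, accumulation factor R = 1/(1 − e^(−kτ)) ≈ 1.1137.
Single-dose peak C₀ = D/Vd = 1477/144 ≈ 10.257 μg/mL.
Steady-state peak Cmax,ss = C₀·R ≈ 10.257 × 1.1137 ≈ 11.423 μg/mL.
Peak 11.4 μg/mL vs MTC 14 μg/mL: below toxic threshold.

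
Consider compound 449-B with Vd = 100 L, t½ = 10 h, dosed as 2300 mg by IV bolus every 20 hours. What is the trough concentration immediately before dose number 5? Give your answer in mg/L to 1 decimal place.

7.6 mg/L

f = (1/2)^(τ/t½) = (1/2)^(20/10) ≈ 0.2500.
C₀ = D/Vd = 2300/100 ≈ 23.000 mg/L.
Before the 5th dose, 4 doses have been given. Superposition: Cmin = C₀·(f + f² + … + f^4).
≈ 23.000 × (0.2500 + 0.0625 + 0.0156 + 0.0039) ≈ 23.000 × 0.3320 ≈ 7.636 mg/L.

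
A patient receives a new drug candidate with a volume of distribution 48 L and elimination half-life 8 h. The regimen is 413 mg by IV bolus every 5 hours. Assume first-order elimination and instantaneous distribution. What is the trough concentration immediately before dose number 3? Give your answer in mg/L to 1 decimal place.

9.2 mg/L

f = (1/2)^(τ/t½) = (1/2)^(5/8) ≈ 0.6484.
C₀ = D/Vd = 413/48 ≈ 8.604 mg/L.
Before the 3rd dose, 2 doses have been given. Superposition: Cmin = C₀·(f + f²).
≈ 8.604 × (0.6484 + 0.4204) ≈ 8.604 × 1.0688 ≈ 9.196 mg/L.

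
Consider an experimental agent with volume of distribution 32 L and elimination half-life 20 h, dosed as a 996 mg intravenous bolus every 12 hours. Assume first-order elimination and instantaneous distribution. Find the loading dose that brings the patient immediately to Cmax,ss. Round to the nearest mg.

2927 mg

f = (1/2)^(12/20) ≈ 0.659754; accumulation ratio R = 1/(1−f) ≈ 2.93905.
Loading dose to hit Cmax,ss on first dose: D_load = D_maint·R ≈ 996 × 2.93905 ≈ 2927.29 mg.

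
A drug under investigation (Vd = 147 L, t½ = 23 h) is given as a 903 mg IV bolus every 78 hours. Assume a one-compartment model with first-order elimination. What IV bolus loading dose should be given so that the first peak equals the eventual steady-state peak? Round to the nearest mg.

f = (1/2)^(78/23) ≈ 0.095305; accumulation ratio R = 1/(1−f) ≈ 1.10534.
Loading dose to hit Cmax,ss on first dose: D_load = D_maint·R ≈ 903 × 1.10534 ≈ 998.12 mg.

998 mg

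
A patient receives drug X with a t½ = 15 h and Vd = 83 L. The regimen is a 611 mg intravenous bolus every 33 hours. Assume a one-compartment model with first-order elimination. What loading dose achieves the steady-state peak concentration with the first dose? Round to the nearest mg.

781 mg

f = (1/2)^(33/15) ≈ 0.217638; accumulation ratio R = 1/(1−f) ≈ 1.27818.
Loading dose to hit Cmax,ss on first dose: D_load = D_maint·R ≈ 611 × 1.27818 ≈ 780.97 mg.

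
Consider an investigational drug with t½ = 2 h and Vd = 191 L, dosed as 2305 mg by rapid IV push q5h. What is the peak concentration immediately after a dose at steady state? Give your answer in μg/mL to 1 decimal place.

Over one 5-h interval, 5/2 ≈ 2.5 half-lives elapse, leaving f ≈ 0.1768 of each dose.
Accumulation ratio R = 1/(1 − f) ≈ 1/0.8232 ≈ 1.2148.
Single-dose peak C₀ = D/Vd = 2305/191 ≈ 12.068 μg/mL.
Cmax,ss = C₀/(1 − f) ≈ 12.068/0.8232 ≈ 14.660 μg/mL.

14.7 μg/mL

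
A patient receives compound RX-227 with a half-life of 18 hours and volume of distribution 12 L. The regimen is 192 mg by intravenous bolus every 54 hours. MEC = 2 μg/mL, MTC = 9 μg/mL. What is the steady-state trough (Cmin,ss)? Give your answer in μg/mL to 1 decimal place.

The dosing interval is 3 half-lives, so f = 2^(−3) = 0.125.
Accumulation ratio R = 1/(1 − f) = 1/0.875 = 8/7.
Single-dose peak C₀ = D/Vd = 192/12 = 16 μg/mL.
Steady-state peak Cmax,ss = C₀·R = 16 × 8/7 ≈ 18.286 μg/mL.
Steady-state trough Cmin,ss = Cmax,ss·f ≈ 18.286 × 0.125 ≈ 2.286 μg/mL.
Trough 2.3 μg/mL vs MEC 2 μg/mL: adequate.

2.3 μg/mL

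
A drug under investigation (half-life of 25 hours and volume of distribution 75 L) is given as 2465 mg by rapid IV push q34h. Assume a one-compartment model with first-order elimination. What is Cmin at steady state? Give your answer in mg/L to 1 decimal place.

Over one 34-h interval, 34/25 ≈ 1.36 half-lives elapse, leaving f ≈ 0.3896 of each dose.
Each bolus raises the concentration by D/Vd = 2465/75 ≈ 32.867 mg/L.
Steady-state trough Cmin,ss = C₀·f/(1−f) ≈ 32.867 × 0.3896/0.6104 ≈ 20.978 mg/L.

21.0 mg/L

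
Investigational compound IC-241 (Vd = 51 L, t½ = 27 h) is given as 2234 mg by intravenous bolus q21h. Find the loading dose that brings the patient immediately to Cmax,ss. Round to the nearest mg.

f = (1/2)^(21/27) ≈ 0.583265; accumulation ratio R = 1/(1−f) ≈ 2.39961.
Loading dose to hit Cmax,ss on first dose: D_load = D_maint·R ≈ 2234 × 2.39961 ≈ 5360.73 mg.

5361 mg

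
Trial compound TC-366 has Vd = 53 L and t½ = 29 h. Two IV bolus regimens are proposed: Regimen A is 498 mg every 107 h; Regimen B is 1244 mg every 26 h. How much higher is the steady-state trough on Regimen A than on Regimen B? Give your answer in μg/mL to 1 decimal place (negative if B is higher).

Regimen A: f = (1/2)^(107/29) ≈ 0.0775; Cmin,ss = (498/53)·f/(1−f) ≈ 0.789 μg/mL.
Regimen B: f = (1/2)^(26/29) ≈ 0.5372; Cmin,ss = (1244/53)·f/(1−f) ≈ 27.245 μg/mL.
Difference ≈ 0.789 − 27.245 ≈ -26.456 μg/mL.

-26.5 μg/mL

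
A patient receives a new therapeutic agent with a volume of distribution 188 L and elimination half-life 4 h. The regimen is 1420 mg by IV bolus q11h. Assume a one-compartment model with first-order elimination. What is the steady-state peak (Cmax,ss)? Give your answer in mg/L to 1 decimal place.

k = ln2/t½ = ln2/4 ≈ 0.173287 h⁻¹; fraction remaining f = e^(−kτ) = e^(−0.173287×11) ≈ 0.1487.
Accumulation ratio R = 1/(1 − f) ≈ 1/0.8513 ≈ 1.1747.
Each bolus raises the concentration by D/Vd = 1420/188 ≈ 7.553 mg/L.
Steady-state peak Cmax,ss = C₀·R ≈ 7.553 × 1.1747 ≈ 8.873 mg/L.

8.9 mg/L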